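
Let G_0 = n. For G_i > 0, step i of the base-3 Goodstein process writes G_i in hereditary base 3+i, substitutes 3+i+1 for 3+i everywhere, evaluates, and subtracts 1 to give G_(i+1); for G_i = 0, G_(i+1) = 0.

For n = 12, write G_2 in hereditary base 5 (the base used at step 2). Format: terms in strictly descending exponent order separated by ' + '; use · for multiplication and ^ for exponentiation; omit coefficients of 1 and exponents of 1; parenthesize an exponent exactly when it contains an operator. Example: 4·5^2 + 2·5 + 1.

[0] 12 ≡ 3^2 + 3 (base 3). Lift 4: 20. −1: 19.
[1] 19 ≡ 4^2 + 3 (base 4). Lift 5: 28. −1: 27.
[2] 27 ≡ 5^2 + 2 (base 5). Lift 6: 38. −1: 37.

5^2 + 2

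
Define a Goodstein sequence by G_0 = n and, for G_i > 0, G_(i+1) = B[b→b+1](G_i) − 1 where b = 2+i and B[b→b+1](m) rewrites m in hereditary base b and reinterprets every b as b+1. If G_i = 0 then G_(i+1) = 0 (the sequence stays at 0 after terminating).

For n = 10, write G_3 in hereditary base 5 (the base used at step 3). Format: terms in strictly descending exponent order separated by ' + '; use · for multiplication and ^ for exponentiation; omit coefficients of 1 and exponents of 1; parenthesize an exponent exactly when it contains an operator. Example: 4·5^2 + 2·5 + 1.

5^(5 + 1)

10 —HB2→ 2^(2 + 1) + 2 —bump→ 3^(3 + 1) + 3 = 84 —(−1)→ 83
83 —HB3→ 3^(3 + 1) + 2 —bump→ 4^(4 + 1) + 2 = 1026 —(−1)→ 1025
1025 —HB4→ 4^(4 + 1) + 1 —bump→ 5^(5 + 1) + 1 = 15626 —(−1)→ 15625
15625 —HB5→ 5^(5 + 1) —bump→ 6^(6 + 1) = 279936 —(−1)→ 279935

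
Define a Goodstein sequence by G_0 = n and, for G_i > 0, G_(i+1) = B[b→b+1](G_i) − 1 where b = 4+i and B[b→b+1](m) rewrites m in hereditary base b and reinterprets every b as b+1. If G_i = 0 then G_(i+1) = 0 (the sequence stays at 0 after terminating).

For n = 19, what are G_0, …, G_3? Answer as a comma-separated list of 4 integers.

19, 27, 37, 49

19 —HB4→ 4^2 + 3 —bump→ 5^2 + 3 = 28 —(−1)→ 27
27 —HB5→ 5^2 + 2 —bump→ 6^2 + 2 = 38 —(−1)→ 37
37 —HB6→ 6^2 + 1 —bump→ 7^2 + 1 = 50 —(−1)→ 49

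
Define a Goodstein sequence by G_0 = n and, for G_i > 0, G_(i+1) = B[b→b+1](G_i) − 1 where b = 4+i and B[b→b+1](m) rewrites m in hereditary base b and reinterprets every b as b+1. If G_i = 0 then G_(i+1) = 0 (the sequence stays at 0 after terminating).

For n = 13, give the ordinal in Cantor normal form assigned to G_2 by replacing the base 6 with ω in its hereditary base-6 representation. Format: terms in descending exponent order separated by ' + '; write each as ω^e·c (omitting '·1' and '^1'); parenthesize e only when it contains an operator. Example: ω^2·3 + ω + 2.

ω·2 + 5

G_0=13  [base 4] 3·4 + 1  →[4↦5]→  3·5 + 1 = 16  −1 ⇒ G_1=15
G_1=15  [base 5] 3·5  →[5↦6]→  3·6 = 18  −1 ⇒ G_2=17
G_2=17  [base 6] 2·6 + 5  →[6↦7]→  2·7 + 5 = 19  −1 ⇒ G_3=18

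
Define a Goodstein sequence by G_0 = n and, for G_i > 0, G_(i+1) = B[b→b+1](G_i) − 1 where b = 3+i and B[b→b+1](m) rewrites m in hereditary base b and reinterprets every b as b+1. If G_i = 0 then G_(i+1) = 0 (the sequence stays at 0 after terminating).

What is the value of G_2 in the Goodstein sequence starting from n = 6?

6 —HB3→ 2·3 —bump→ 2·4 = 8 —(−1)→ 7
7 —HB4→ 4 + 3 —bump→ 5 + 3 = 8 —(−1)→ 7
7 —HB5→ 5 + 2 —bump→ 6 + 2 = 8 —(−1)→ 7

7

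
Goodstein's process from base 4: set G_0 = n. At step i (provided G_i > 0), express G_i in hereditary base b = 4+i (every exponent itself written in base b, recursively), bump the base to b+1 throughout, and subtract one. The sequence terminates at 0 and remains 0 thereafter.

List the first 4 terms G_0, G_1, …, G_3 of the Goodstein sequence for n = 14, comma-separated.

step 0: 14 = 3·4 + 2; sub 5 for 4: 3·5 + 2; = 17; G_1 = 17−1 = 16
step 1: 16 = 3·5 + 1; sub 6 for 5: 3·6 + 1; = 19; G_2 = 19−1 = 18
step 2: 18 = 3·6; sub 7 for 6: 3·7; = 21; G_3 = 21−1 = 20

14, 16, 18, 20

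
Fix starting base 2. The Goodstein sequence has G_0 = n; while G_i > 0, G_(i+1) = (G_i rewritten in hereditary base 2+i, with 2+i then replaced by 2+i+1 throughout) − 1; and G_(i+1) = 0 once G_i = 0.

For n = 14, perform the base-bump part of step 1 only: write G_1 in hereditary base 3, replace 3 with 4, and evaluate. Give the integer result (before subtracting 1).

1282

[0] 14 ≡ 2^(2 + 1) + 2^2 + 2 (base 2). Lift 3: 111. −1: 110.
[1] 110 ≡ 3^(3 + 1) + 3^3 + 2 (base 3). Lift 4: 1282. −1: 1281.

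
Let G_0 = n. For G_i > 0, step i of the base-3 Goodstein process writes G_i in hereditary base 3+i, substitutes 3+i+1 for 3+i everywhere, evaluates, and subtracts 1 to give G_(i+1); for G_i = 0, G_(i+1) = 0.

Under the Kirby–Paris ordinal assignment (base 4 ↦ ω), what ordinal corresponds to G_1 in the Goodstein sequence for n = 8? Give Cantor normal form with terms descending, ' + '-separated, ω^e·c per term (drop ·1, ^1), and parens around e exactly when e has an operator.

ω·2 + 1

i=0: 8 = 2·3 + 2 (b=3); 3→4: 2·4 + 2 = 10; 10−1 = 9
i=1: 9 = 2·4 + 1 (b=4); 4→5: 2·5 + 1 = 11; 11−1 = 10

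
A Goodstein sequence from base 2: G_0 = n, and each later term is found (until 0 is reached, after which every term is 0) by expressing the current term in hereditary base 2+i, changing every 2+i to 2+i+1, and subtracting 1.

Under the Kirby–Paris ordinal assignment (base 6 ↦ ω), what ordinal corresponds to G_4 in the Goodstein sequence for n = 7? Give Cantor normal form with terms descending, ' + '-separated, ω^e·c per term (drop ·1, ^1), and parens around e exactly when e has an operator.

7 —HB2→ 2^2 + 2 + 1 —bump→ 3^3 + 3 + 1 = 31 —(−1)→ 30
30 —HB3→ 3^3 + 3 —bump→ 4^4 + 4 = 260 —(−1)→ 259
259 —HB4→ 4^4 + 3 —bump→ 5^5 + 3 = 3128 —(−1)→ 3127
3127 —HB5→ 5^5 + 2 —bump→ 6^6 + 2 = 46658 —(−1)→ 46657
46657 —HB6→ 6^6 + 1 —bump→ 7^7 + 1 = 823544 —(−1)→ 823543

ω^ω + 1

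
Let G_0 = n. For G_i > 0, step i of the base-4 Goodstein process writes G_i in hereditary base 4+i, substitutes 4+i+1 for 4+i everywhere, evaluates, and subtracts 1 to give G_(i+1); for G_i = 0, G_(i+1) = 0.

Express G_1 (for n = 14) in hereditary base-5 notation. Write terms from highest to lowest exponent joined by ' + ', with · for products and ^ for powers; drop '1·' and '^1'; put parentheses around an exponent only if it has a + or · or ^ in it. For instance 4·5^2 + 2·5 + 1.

step 0: 14 = 3·4 + 2; sub 5 for 4: 3·5 + 2; = 17; G_1 = 17−1 = 16
step 1: 16 = 3·5 + 1; sub 6 for 5: 3·6 + 1; = 19; G_2 = 19−1 = 18

3·5 + 1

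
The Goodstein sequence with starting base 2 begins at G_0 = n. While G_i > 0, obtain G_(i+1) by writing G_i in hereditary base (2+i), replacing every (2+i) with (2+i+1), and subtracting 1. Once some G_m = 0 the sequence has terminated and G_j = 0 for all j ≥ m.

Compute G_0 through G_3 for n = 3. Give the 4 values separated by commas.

3, 3, 3, 2

[0] 3 ≡ 2 + 1 (base 2). Lift 3: 4. −1: 3.
[1] 3 ≡ 3 (base 3). Lift 4: 4. −1: 3.
[2] 3 ≡ 3 (base 4). Lift 5: 3. −1: 2.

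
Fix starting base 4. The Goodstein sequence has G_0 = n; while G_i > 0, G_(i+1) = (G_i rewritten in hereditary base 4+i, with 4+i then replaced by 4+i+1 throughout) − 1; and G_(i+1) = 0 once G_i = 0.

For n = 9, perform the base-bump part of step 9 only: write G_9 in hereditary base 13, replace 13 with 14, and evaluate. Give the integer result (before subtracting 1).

10

(0) 9|_4 = 2·4 + 1 ↦ 2·5 + 1|_5 = 11 ⇒ 10
(1) 10|_5 = 2·5 ↦ 2·6|_6 = 12 ⇒ 11
(2) 11|_6 = 6 + 5 ↦ 7 + 5|_7 = 12 ⇒ 11
(3) 11|_7 = 7 + 4 ↦ 8 + 4|_8 = 12 ⇒ 11
(4) 11|_8 = 8 + 3 ↦ 9 + 3|_9 = 12 ⇒ 11
(5) 11|_9 = 9 + 2 ↦ 10 + 2|_10 = 12 ⇒ 11
(6) 11|_10 = 10 + 1 ↦ 11 + 1|_11 = 12 ⇒ 11
(7) 11|_11 = 11 ↦ 12|_12 = 12 ⇒ 11
(8) 11|_12 = 11 ↦ 11|_13 = 11 ⇒ 10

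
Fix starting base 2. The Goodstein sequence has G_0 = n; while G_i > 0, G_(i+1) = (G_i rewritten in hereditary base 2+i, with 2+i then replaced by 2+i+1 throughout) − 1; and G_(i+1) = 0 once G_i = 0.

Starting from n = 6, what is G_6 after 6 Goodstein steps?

step 0: 6 = 2^2 + 2; sub 3 for 2: 3^3 + 3; = 30; G_1 = 30−1 = 29
step 1: 29 = 3^3 + 2; sub 4 for 3: 4^4 + 2; = 258; G_2 = 258−1 = 257
step 2: 257 = 4^4 + 1; sub 5 for 4: 5^5 + 1; = 3126; G_3 = 3126−1 = 3125
step 3: 3125 = 5^5; sub 6 for 5: 6^6; = 46656; G_4 = 46656−1 = 46655
step 4: 46655 = 5·6^5 + 5·6^4 + 5·6^3 + 5·6^2 + 5·6 + 5; sub 7 for 6: 5·7^5 + 5·7^4 + 5·7^3 + 5·7^2 + 5·7 + 5; = 98040; G_5 = 98040−1 = 98039
step 5: 98039 = 5·7^5 + 5·7^4 + 5·7^3 + 5·7^2 + 5·7 + 4; sub 8 for 7: 5·8^5 + 5·8^4 + 5·8^3 + 5·8^2 + 5·8 + 4; = 187244; G_6 = 187244−1 = 187243
step 6: 187243 = 5·8^5 + 5·8^4 + 5·8^3 + 5·8^2 + 5·8 + 3; sub 9 for 8: 5·9^5 + 5·9^4 + 5·9^3 + 5·9^2 + 5·9 + 3; = 332148; G_7 = 332148−1 = 332147

187243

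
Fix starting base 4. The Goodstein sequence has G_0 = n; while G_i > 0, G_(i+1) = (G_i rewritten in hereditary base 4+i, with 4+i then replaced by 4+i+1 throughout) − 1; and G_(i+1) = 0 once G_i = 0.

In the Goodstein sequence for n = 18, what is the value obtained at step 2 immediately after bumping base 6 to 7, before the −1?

49

18 —HB4→ 4^2 + 2 —bump→ 5^2 + 2 = 27 —(−1)→ 26
26 —HB5→ 5^2 + 1 —bump→ 6^2 + 1 = 37 —(−1)→ 36
36 —HB6→ 6^2 —bump→ 7^2 = 49 —(−1)→ 48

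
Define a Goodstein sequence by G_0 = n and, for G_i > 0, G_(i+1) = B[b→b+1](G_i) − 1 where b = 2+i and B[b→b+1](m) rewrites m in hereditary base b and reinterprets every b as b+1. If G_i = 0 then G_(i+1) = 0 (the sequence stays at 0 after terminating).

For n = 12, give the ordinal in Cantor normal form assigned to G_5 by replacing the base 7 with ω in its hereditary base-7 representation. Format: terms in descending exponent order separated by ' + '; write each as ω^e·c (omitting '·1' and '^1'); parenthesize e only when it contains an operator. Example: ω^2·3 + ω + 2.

ω^(ω + 1) + ω^2·2 + ω + 4

(0) 12|_2 = 2^(2 + 1) + 2^2 ↦ 3^(3 + 1) + 3^3|_3 = 108 ⇒ 107
(1) 107|_3 = 3^(3 + 1) + 2·3^2 + 2·3 + 2 ↦ 4^(4 + 1) + 2·4^2 + 2·4 + 2|_4 = 1066 ⇒ 1065
(2) 1065|_4 = 4^(4 + 1) + 2·4^2 + 2·4 + 1 ↦ 5^(5 + 1) + 2·5^2 + 2·5 + 1|_5 = 15686 ⇒ 15685
(3) 15685|_5 = 5^(5 + 1) + 2·5^2 + 2·5 ↦ 6^(6 + 1) + 2·6^2 + 2·6|_6 = 280020 ⇒ 280019
(4) 280019|_6 = 6^(6 + 1) + 2·6^2 + 6 + 5 ↦ 7^(7 + 1) + 2·7^2 + 7 + 5|_7 = 5764911 ⇒ 5764910
(5) 5764910|_7 = 7^(7 + 1) + 2·7^2 + 7 + 4 ↦ 8^(8 + 1) + 2·8^2 + 8 + 4|_8 = 134217868 ⇒ 134217867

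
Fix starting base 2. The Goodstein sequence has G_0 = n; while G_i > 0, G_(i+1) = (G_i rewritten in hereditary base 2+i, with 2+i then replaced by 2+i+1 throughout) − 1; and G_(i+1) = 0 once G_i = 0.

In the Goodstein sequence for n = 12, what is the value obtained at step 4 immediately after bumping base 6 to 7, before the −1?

5764911

[0] 12 ≡ 2^(2 + 1) + 2^2 (base 2). Lift 3: 108. −1: 107.
[1] 107 ≡ 3^(3 + 1) + 2·3^2 + 2·3 + 2 (base 3). Lift 4: 1066. −1: 1065.
[2] 1065 ≡ 4^(4 + 1) + 2·4^2 + 2·4 + 1 (base 4). Lift 5: 15686. −1: 15685.
[3] 15685 ≡ 5^(5 + 1) + 2·5^2 + 2·5 (base 5). Lift 6: 280020. −1: 280019.
[4] 280019 ≡ 6^(6 + 1) + 2·6^2 + 6 + 5 (base 6). Lift 7: 5764911. −1: 5764910.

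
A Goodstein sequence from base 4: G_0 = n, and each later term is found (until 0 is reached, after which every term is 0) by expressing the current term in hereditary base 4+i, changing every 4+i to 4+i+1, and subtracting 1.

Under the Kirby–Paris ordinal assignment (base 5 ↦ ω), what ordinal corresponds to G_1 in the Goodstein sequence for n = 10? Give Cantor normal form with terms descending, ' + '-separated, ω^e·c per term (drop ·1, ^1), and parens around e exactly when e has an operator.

step 0: 10 = 2·4 + 2; sub 5 for 4: 2·5 + 2; = 12; G_1 = 12−1 = 11
step 1: 11 = 2·5 + 1; sub 6 for 5: 2·6 + 1; = 13; G_2 = 13−1 = 12

ω·2 + 1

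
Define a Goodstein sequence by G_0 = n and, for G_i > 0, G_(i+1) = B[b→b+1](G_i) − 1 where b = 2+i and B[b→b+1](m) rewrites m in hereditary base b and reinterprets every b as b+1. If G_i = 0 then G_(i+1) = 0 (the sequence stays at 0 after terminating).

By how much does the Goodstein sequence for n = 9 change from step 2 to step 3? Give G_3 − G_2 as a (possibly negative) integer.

step 0: 9 = 2^(2 + 1) + 1; sub 3 for 2: 3^(3 + 1) + 1; = 82; G_1 = 82−1 = 81
step 1: 81 = 3^(3 + 1); sub 4 for 3: 4^(4 + 1); = 1024; G_2 = 1024−1 = 1023
step 2: 1023 = 3·4^4 + 3·4^3 + 3·4^2 + 3·4 + 3; sub 5 for 4: 3·5^5 + 3·5^3 + 3·5^2 + 3·5 + 3; = 9843; G_3 = 9843−1 = 9842

8819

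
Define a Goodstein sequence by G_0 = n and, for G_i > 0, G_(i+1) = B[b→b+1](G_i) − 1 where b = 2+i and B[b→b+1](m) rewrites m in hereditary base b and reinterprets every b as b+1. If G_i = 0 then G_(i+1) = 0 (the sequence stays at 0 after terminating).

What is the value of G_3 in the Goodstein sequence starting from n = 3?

2

G_0 = 3. HB_2(3) = 2 + 1. Bump = 4. G_1 = 3.
G_1 = 3. HB_3(3) = 3. Bump = 4. G_2 = 3.
G_2 = 3. HB_4(3) = 3. Bump = 3. G_3 = 2.
G_3 = 2. HB_5(2) = 2. Bump = 2. G_4 = 1.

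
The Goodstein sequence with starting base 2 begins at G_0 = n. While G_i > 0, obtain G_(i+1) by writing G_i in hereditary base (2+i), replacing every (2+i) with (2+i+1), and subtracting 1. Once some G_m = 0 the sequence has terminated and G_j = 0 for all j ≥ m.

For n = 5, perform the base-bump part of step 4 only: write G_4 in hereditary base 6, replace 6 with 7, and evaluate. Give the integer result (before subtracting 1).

1198

i=0: 5 = 2^2 + 1 (b=2); 2→3: 3^3 + 1 = 28; 28−1 = 27
i=1: 27 = 3^3 (b=3); 3→4: 4^4 = 256; 256−1 = 255
i=2: 255 = 3·4^3 + 3·4^2 + 3·4 + 3 (b=4); 4→5: 3·5^3 + 3·5^2 + 3·5 + 3 = 468; 468−1 = 467
i=3: 467 = 3·5^3 + 3·5^2 + 3·5 + 2 (b=5); 5→6: 3·6^3 + 3·6^2 + 3·6 + 2 = 776; 776−1 = 775
i=4: 775 = 3·6^3 + 3·6^2 + 3·6 + 1 (b=6); 6→7: 3·7^3 + 3·7^2 + 3·7 + 1 = 1198; 1198−1 = 1197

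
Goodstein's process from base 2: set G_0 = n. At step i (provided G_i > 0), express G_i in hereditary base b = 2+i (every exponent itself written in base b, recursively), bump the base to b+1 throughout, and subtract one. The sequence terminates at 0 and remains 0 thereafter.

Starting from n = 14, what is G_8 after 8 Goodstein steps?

100000555551

i=0: 14 = 2^(2 + 1) + 2^2 + 2 (b=2); 2→3: 3^(3 + 1) + 3^3 + 3 = 111; 111−1 = 110
i=1: 110 = 3^(3 + 1) + 3^3 + 2 (b=3); 3→4: 4^(4 + 1) + 4^4 + 2 = 1282; 1282−1 = 1281
i=2: 1281 = 4^(4 + 1) + 4^4 + 1 (b=4); 4→5: 5^(5 + 1) + 5^5 + 1 = 18751; 18751−1 = 18750
i=3: 18750 = 5^(5 + 1) + 5^5 (b=5); 5→6: 6^(6 + 1) + 6^6 = 326592; 326592−1 = 326591
i=4: 326591 = 6^(6 + 1) + 5·6^5 + 5·6^4 + 5·6^3 + 5·6^2 + 5·6 + 5 (b=6); 6→7: 7^(7 + 1) + 5·7^5 + 5·7^4 + 5·7^3 + 5·7^2 + 5·7 + 5 = 5862841; 5862841−1 = 5862840
i=5: 5862840 = 7^(7 + 1) + 5·7^5 + 5·7^4 + 5·7^3 + 5·7^2 + 5·7 + 4 (b=7); 7→8: 8^(8 + 1) + 5·8^5 + 5·8^4 + 5·8^3 + 5·8^2 + 5·8 + 4 = 134404972; 134404972−1 = 134404971
i=6: 134404971 = 8^(8 + 1) + 5·8^5 + 5·8^4 + 5·8^3 + 5·8^2 + 5·8 + 3 (b=8); 8→9: 9^(9 + 1) + 5·9^5 + 5·9^4 + 5·9^3 + 5·9^2 + 5·9 + 3 = 3487116549; 3487116549−1 = 3487116548
i=7: 3487116548 = 9^(9 + 1) + 5·9^5 + 5·9^4 + 5·9^3 + 5·9^2 + 5·9 + 2 (b=9); 9→10: 10^(10 + 1) + 5·10^5 + 5·10^4 + 5·10^3 + 5·10^2 + 5·10 + 2 = 100000555552; 100000555552−1 = 100000555551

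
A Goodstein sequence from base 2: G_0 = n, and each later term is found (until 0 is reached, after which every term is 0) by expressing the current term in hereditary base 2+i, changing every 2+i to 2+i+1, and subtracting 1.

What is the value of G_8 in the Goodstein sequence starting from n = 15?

100077777775

15 —HB2→ 2^(2 + 1) + 2^2 + 2 + 1 —bump→ 3^(3 + 1) + 3^3 + 3 + 1 = 112 —(−1)→ 111
111 —HB3→ 3^(3 + 1) + 3^3 + 3 —bump→ 4^(4 + 1) + 4^4 + 4 = 1284 —(−1)→ 1283
1283 —HB4→ 4^(4 + 1) + 4^4 + 3 —bump→ 5^(5 + 1) + 5^5 + 3 = 18753 —(−1)→ 18752
18752 —HB5→ 5^(5 + 1) + 5^5 + 2 —bump→ 6^(6 + 1) + 6^6 + 2 = 326594 —(−1)→ 326593
326593 —HB6→ 6^(6 + 1) + 6^6 + 1 —bump→ 7^(7 + 1) + 7^7 + 1 = 6588345 —(−1)→ 6588344
6588344 —HB7→ 7^(7 + 1) + 7^7 —bump→ 8^(8 + 1) + 8^8 = 150994944 —(−1)→ 150994943
150994943 —HB8→ 8^(8 + 1) + 7·8^7 + 7·8^6 + 7·8^5 + 7·8^4 + 7·8^3 + 7·8^2 + 7·8 + 7 —bump→ 9^(9 + 1) + 7·9^7 + 7·9^6 + 7·9^5 + 7·9^4 + 7·9^3 + 7·9^2 + 7·9 + 7 = 3524450281 —(−1)→ 3524450280
3524450280 —HB9→ 9^(9 + 1) + 7·9^7 + 7·9^6 + 7·9^5 + 7·9^4 + 7·9^3 + 7·9^2 + 7·9 + 6 —bump→ 10^(10 + 1) + 7·10^7 + 7·10^6 + 7·10^5 + 7·10^4 + 7·10^3 + 7·10^2 + 7·10 + 6 = 100077777776 —(−1)→ 100077777775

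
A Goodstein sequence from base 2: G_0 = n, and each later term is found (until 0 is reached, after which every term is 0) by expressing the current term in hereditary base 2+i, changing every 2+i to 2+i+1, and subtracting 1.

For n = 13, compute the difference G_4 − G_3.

264619

13 —HB2→ 2^(2 + 1) + 2^2 + 1 —bump→ 3^(3 + 1) + 3^3 + 1 = 109 —(−1)→ 108
108 —HB3→ 3^(3 + 1) + 3^3 —bump→ 4^(4 + 1) + 4^4 = 1280 —(−1)→ 1279
1279 —HB4→ 4^(4 + 1) + 3·4^3 + 3·4^2 + 3·4 + 3 —bump→ 5^(5 + 1) + 3·5^3 + 3·5^2 + 3·5 + 3 = 16093 —(−1)→ 16092
16092 —HB5→ 5^(5 + 1) + 3·5^3 + 3·5^2 + 3·5 + 2 —bump→ 6^(6 + 1) + 3·6^3 + 3·6^2 + 3·6 + 2 = 280712 —(−1)→ 280711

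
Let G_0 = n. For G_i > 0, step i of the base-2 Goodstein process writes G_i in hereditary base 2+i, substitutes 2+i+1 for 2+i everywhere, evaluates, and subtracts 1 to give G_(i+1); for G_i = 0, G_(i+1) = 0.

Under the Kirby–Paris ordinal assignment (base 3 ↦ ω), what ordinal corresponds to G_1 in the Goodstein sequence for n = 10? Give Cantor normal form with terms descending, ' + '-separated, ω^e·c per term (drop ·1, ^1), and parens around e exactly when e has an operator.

ω^(ω + 1) + 2

i=0: 10 = 2^(2 + 1) + 2 (b=2); 2→3: 3^(3 + 1) + 3 = 84; 84−1 = 83
i=1: 83 = 3^(3 + 1) + 2 (b=3); 3→4: 4^(4 + 1) + 2 = 1026; 1026−1 = 1025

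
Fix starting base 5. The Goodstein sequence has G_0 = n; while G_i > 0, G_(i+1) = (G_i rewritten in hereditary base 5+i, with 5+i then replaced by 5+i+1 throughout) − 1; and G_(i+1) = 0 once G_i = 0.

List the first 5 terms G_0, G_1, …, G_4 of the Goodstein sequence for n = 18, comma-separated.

18, 20, 22, 24, 26

G_0 = 18. HB_5(18) = 3·5 + 3. Bump = 21. G_1 = 20.
G_1 = 20. HB_6(20) = 3·6 + 2. Bump = 23. G_2 = 22.
G_2 = 22. HB_7(22) = 3·7 + 1. Bump = 25. G_3 = 24.
G_3 = 24. HB_8(24) = 3·8. Bump = 27. G_4 = 26.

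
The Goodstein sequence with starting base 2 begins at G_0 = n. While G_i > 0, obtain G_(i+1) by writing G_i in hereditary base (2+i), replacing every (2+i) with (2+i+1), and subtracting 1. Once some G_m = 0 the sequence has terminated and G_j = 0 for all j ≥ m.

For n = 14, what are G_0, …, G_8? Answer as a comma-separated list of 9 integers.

14, 110, 1281, 18750, 326591, 5862840, 134404971, 3487116548, 100000555551

14 —HB2→ 2^(2 + 1) + 2^2 + 2 —bump→ 3^(3 + 1) + 3^3 + 3 = 111 —(−1)→ 110
110 —HB3→ 3^(3 + 1) + 3^3 + 2 —bump→ 4^(4 + 1) + 4^4 + 2 = 1282 —(−1)→ 1281
1281 —HB4→ 4^(4 + 1) + 4^4 + 1 —bump→ 5^(5 + 1) + 5^5 + 1 = 18751 —(−1)→ 18750
18750 —HB5→ 5^(5 + 1) + 5^5 —bump→ 6^(6 + 1) + 6^6 = 326592 —(−1)→ 326591
326591 —HB6→ 6^(6 + 1) + 5·6^5 + 5·6^4 + 5·6^3 + 5·6^2 + 5·6 + 5 —bump→ 7^(7 + 1) + 5·7^5 + 5·7^4 + 5·7^3 + 5·7^2 + 5·7 + 5 = 5862841 —(−1)→ 5862840
5862840 —HB7→ 7^(7 + 1) + 5·7^5 + 5·7^4 + 5·7^3 + 5·7^2 + 5·7 + 4 —bump→ 8^(8 + 1) + 5·8^5 + 5·8^4 + 5·8^3 + 5·8^2 + 5·8 + 4 = 134404972 —(−1)→ 134404971
134404971 —HB8→ 8^(8 + 1) + 5·8^5 + 5·8^4 + 5·8^3 + 5·8^2 + 5·8 + 3 —bump→ 9^(9 + 1) + 5·9^5 + 5·9^4 + 5·9^3 + 5·9^2 + 5·9 + 3 = 3487116549 —(−1)→ 3487116548
3487116548 —HB9→ 9^(9 + 1) + 5·9^5 + 5·9^4 + 5·9^3 + 5·9^2 + 5·9 + 2 —bump→ 10^(10 + 1) + 5·10^5 + 5·10^4 + 5·10^3 + 5·10^2 + 5·10 + 2 = 100000555552 —(−1)→ 100000555551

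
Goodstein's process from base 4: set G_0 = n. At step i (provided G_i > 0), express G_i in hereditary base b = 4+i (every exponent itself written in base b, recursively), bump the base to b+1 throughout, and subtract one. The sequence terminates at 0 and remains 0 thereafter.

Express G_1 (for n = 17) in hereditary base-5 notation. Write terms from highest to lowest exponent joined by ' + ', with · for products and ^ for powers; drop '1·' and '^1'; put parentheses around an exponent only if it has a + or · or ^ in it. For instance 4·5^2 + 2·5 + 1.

base 4: 17 = 4^2 + 1; at 5: 5^2 + 1 = 26; next = 25
base 5: 25 = 5^2; at 6: 6^2 = 36; next = 35

5^2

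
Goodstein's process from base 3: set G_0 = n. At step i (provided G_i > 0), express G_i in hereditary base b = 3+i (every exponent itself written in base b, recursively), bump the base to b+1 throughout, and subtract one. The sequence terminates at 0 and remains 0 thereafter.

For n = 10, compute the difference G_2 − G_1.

(0) 10|_3 = 3^2 + 1 ↦ 4^2 + 1|_4 = 17 ⇒ 16
(1) 16|_4 = 4^2 ↦ 5^2|_5 = 25 ⇒ 24

8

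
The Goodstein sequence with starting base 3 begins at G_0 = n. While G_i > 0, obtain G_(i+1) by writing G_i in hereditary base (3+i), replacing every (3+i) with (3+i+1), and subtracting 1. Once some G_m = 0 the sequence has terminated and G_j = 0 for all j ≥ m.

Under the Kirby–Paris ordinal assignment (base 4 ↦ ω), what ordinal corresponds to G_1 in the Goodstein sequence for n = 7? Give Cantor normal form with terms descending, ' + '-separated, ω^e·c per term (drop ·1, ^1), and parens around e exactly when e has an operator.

ω·2

i=0: 7 = 2·3 + 1 (b=3); 3→4: 2·4 + 1 = 9; 9−1 = 8
i=1: 8 = 2·4 (b=4); 4→5: 2·5 = 10; 10−1 = 9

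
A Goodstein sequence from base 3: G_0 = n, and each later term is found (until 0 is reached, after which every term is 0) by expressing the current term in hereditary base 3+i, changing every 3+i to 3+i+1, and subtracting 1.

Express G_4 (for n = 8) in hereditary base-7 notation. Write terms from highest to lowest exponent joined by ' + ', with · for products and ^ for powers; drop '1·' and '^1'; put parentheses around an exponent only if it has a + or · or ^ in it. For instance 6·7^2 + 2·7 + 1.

G_0 = 8. HB_3(8) = 2·3 + 2. Bump = 10. G_1 = 9.
G_1 = 9. HB_4(9) = 2·4 + 1. Bump = 11. G_2 = 10.
G_2 = 10. HB_5(10) = 2·5. Bump = 12. G_3 = 11.
G_3 = 11. HB_6(11) = 6 + 5. Bump = 12. G_4 = 11.
G_4 = 11. HB_7(11) = 7 + 4. Bump = 12. G_5 = 11.

7 + 4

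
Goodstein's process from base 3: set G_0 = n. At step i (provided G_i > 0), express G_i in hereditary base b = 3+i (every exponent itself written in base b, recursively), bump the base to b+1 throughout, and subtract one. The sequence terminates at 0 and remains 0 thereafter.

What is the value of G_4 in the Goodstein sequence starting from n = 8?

11

G_0=8  [base 3] 2·3 + 2  →[3↦4]→  2·4 + 2 = 10  −1 ⇒ G_1=9
G_1=9  [base 4] 2·4 + 1  →[4↦5]→  2·5 + 1 = 11  −1 ⇒ G_2=10
G_2=10  [base 5] 2·5  →[5↦6]→  2·6 = 12  −1 ⇒ G_3=11
G_3=11  [base 6] 6 + 5  →[6↦7]→  7 + 5 = 12  −1 ⇒ G_4=11
G_4=11  [base 7] 7 + 4  →[7↦8]→  8 + 4 = 12  −1 ⇒ G_5=11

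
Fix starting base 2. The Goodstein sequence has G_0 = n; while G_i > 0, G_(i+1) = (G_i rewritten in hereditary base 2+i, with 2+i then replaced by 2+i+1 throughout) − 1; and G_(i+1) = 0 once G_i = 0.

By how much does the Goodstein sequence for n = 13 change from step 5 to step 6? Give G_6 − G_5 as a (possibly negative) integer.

128453481

(0) 13|_2 = 2^(2 + 1) + 2^2 + 1 ↦ 3^(3 + 1) + 3^3 + 1|_3 = 109 ⇒ 108
(1) 108|_3 = 3^(3 + 1) + 3^3 ↦ 4^(4 + 1) + 4^4|_4 = 1280 ⇒ 1279
(2) 1279|_4 = 4^(4 + 1) + 3·4^3 + 3·4^2 + 3·4 + 3 ↦ 5^(5 + 1) + 3·5^3 + 3·5^2 + 3·5 + 3|_5 = 16093 ⇒ 16092
(3) 16092|_5 = 5^(5 + 1) + 3·5^3 + 3·5^2 + 3·5 + 2 ↦ 6^(6 + 1) + 3·6^3 + 3·6^2 + 3·6 + 2|_6 = 280712 ⇒ 280711
(4) 280711|_6 = 6^(6 + 1) + 3·6^3 + 3·6^2 + 3·6 + 1 ↦ 7^(7 + 1) + 3·7^3 + 3·7^2 + 3·7 + 1|_7 = 5765999 ⇒ 5765998
(5) 5765998|_7 = 7^(7 + 1) + 3·7^3 + 3·7^2 + 3·7 ↦ 8^(8 + 1) + 3·8^3 + 3·8^2 + 3·8|_8 = 134219480 ⇒ 134219479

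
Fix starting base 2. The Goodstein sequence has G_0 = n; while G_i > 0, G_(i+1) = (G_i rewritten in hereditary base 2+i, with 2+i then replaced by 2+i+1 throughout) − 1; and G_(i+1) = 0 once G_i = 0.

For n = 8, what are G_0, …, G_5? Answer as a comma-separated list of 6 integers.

[0] 8 ≡ 2^(2 + 1) (base 2). Lift 3: 81. −1: 80.
[1] 80 ≡ 2·3^3 + 2·3^2 + 2·3 + 2 (base 3). Lift 4: 554. −1: 553.
[2] 553 ≡ 2·4^4 + 2·4^2 + 2·4 + 1 (base 4). Lift 5: 6311. −1: 6310.
[3] 6310 ≡ 2·5^5 + 2·5^2 + 2·5 (base 5). Lift 6: 93396. −1: 93395.
[4] 93395 ≡ 2·6^6 + 2·6^2 + 6 + 5 (base 6). Lift 7: 1647196. −1: 1647195.

8, 80, 553, 6310, 93395, 1647195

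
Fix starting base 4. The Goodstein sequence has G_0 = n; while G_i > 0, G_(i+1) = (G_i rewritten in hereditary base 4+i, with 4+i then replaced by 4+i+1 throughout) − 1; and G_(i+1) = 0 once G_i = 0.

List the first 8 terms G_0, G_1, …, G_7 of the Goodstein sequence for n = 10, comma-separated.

10, 11, 12, 13, 13, 13, 13, 13

G_0 = 10. HB_4(10) = 2·4 + 2. Bump = 12. G_1 = 11.
G_1 = 11. HB_5(11) = 2·5 + 1. Bump = 13. G_2 = 12.
G_2 = 12. HB_6(12) = 2·6. Bump = 14. G_3 = 13.
G_3 = 13. HB_7(13) = 7 + 6. Bump = 14. G_4 = 13.
G_4 = 13. HB_8(13) = 8 + 5. Bump = 14. G_5 = 13.
G_5 = 13. HB_9(13) = 9 + 4. Bump = 14. G_6 = 13.
G_6 = 13. HB_10(13) = 10 + 3. Bump = 14. G_7 = 13.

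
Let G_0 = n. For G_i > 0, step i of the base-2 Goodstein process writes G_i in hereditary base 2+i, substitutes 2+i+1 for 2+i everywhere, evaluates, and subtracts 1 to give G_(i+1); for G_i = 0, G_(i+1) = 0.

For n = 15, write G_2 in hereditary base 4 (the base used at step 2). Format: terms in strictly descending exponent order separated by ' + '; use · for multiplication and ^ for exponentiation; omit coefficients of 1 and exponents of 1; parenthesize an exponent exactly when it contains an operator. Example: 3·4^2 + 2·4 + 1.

(0) 15|_2 = 2^(2 + 1) + 2^2 + 2 + 1 ↦ 3^(3 + 1) + 3^3 + 3 + 1|_3 = 112 ⇒ 111
(1) 111|_3 = 3^(3 + 1) + 3^3 + 3 ↦ 4^(4 + 1) + 4^4 + 4|_4 = 1284 ⇒ 1283
(2) 1283|_4 = 4^(4 + 1) + 4^4 + 3 ↦ 5^(5 + 1) + 5^5 + 3|_5 = 18753 ⇒ 18752

4^(4 + 1) + 4^4 + 3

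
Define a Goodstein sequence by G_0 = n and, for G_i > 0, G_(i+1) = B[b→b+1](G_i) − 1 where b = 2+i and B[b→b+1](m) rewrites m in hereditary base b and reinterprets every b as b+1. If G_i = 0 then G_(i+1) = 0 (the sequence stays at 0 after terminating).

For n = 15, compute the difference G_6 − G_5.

144406599

base 2: 15 = 2^(2 + 1) + 2^2 + 2 + 1; at 3: 3^(3 + 1) + 3^3 + 3 + 1 = 112; next = 111
base 3: 111 = 3^(3 + 1) + 3^3 + 3; at 4: 4^(4 + 1) + 4^4 + 4 = 1284; next = 1283
base 4: 1283 = 4^(4 + 1) + 4^4 + 3; at 5: 5^(5 + 1) + 5^5 + 3 = 18753; next = 18752
base 5: 18752 = 5^(5 + 1) + 5^5 + 2; at 6: 6^(6 + 1) + 6^6 + 2 = 326594; next = 326593
base 6: 326593 = 6^(6 + 1) + 6^6 + 1; at 7: 7^(7 + 1) + 7^7 + 1 = 6588345; next = 6588344
base 7: 6588344 = 7^(7 + 1) + 7^7; at 8: 8^(8 + 1) + 8^8 = 150994944; next = 150994943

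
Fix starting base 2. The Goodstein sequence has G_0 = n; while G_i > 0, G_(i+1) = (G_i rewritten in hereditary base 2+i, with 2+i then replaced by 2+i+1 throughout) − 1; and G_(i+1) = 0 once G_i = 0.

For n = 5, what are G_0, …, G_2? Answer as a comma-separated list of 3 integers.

5, 27, 255

5 —HB2→ 2^2 + 1 —bump→ 3^3 + 1 = 28 —(−1)→ 27
27 —HB3→ 3^3 —bump→ 4^4 = 256 —(−1)→ 255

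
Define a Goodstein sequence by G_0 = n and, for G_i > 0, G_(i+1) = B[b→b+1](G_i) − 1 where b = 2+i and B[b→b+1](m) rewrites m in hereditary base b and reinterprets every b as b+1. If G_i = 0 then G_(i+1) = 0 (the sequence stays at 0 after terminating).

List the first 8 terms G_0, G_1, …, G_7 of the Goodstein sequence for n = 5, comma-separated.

base 2: 5 = 2^2 + 1; at 3: 3^3 + 1 = 28; next = 27
base 3: 27 = 3^3; at 4: 4^4 = 256; next = 255
base 4: 255 = 3·4^3 + 3·4^2 + 3·4 + 3; at 5: 3·5^3 + 3·5^2 + 3·5 + 3 = 468; next = 467
base 5: 467 = 3·5^3 + 3·5^2 + 3·5 + 2; at 6: 3·6^3 + 3·6^2 + 3·6 + 2 = 776; next = 775
base 6: 775 = 3·6^3 + 3·6^2 + 3·6 + 1; at 7: 3·7^3 + 3·7^2 + 3·7 + 1 = 1198; next = 1197
base 7: 1197 = 3·7^3 + 3·7^2 + 3·7; at 8: 3·8^3 + 3·8^2 + 3·8 = 1752; next = 1751
base 8: 1751 = 3·8^3 + 3·8^2 + 2·8 + 7; at 9: 3·9^3 + 3·9^2 + 2·9 + 7 = 2455; next = 2454

5, 27, 255, 467, 775, 1197, 1751, 2454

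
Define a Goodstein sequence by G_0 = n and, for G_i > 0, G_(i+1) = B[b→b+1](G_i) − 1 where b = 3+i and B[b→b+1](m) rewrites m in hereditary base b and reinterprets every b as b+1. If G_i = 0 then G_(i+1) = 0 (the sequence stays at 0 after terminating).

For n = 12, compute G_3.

(0) 12|_3 = 3^2 + 3 ↦ 4^2 + 4|_4 = 20 ⇒ 19
(1) 19|_4 = 4^2 + 3 ↦ 5^2 + 3|_5 = 28 ⇒ 27
(2) 27|_5 = 5^2 + 2 ↦ 6^2 + 2|_6 = 38 ⇒ 37

37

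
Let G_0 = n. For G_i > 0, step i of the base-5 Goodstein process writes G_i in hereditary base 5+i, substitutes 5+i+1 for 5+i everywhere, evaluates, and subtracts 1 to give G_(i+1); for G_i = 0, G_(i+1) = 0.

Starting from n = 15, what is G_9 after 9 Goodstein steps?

23

G_0=15  [base 5] 3·5  →[5↦6]→  3·6 = 18  −1 ⇒ G_1=17
G_1=17  [base 6] 2·6 + 5  →[6↦7]→  2·7 + 5 = 19  −1 ⇒ G_2=18
G_2=18  [base 7] 2·7 + 4  →[7↦8]→  2·8 + 4 = 20  −1 ⇒ G_3=19
G_3=19  [base 8] 2·8 + 3  →[8↦9]→  2·9 + 3 = 21  −1 ⇒ G_4=20
G_4=20  [base 9] 2·9 + 2  →[9↦10]→  2·10 + 2 = 22  −1 ⇒ G_5=21
G_5=21  [base 10] 2·10 + 1  →[10↦11]→  2·11 + 1 = 23  −1 ⇒ G_6=22
G_6=22  [base 11] 2·11  →[11↦12]→  2·12 = 24  −1 ⇒ G_7=23
G_7=23  [base 12] 12 + 11  →[12↦13]→  13 + 11 = 24  −1 ⇒ G_8=23
G_8=23  [base 13] 13 + 10  →[13↦14]→  14 + 10 = 24  −1 ⇒ G_9=23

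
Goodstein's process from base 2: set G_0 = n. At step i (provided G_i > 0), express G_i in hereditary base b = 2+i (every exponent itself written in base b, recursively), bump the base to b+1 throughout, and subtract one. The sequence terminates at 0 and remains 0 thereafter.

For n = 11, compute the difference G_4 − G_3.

[0] 11 ≡ 2^(2 + 1) + 2 + 1 (base 2). Lift 3: 85. −1: 84.
[1] 84 ≡ 3^(3 + 1) + 3 (base 3). Lift 4: 1028. −1: 1027.
[2] 1027 ≡ 4^(4 + 1) + 3 (base 4). Lift 5: 15628. −1: 15627.
[3] 15627 ≡ 5^(5 + 1) + 2 (base 5). Lift 6: 279938. −1: 279937.

264310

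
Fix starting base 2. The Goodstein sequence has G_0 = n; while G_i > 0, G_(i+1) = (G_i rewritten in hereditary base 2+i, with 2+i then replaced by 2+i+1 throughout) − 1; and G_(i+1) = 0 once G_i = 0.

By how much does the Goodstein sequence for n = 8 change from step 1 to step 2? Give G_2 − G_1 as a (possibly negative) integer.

473

8 —HB2→ 2^(2 + 1) —bump→ 3^(3 + 1) = 81 —(−1)→ 80
80 —HB3→ 2·3^3 + 2·3^2 + 2·3 + 2 —bump→ 2·4^4 + 2·4^2 + 2·4 + 2 = 554 —(−1)→ 553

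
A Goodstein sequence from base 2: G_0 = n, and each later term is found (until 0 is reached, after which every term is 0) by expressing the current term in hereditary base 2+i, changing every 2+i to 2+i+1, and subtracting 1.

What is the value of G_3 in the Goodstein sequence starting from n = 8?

i=0: 8 = 2^(2 + 1) (b=2); 2→3: 3^(3 + 1) = 81; 81−1 = 80
i=1: 80 = 2·3^3 + 2·3^2 + 2·3 + 2 (b=3); 3→4: 2·4^4 + 2·4^2 + 2·4 + 2 = 554; 554−1 = 553
i=2: 553 = 2·4^4 + 2·4^2 + 2·4 + 1 (b=4); 4→5: 2·5^5 + 2·5^2 + 2·5 + 1 = 6311; 6311−1 = 6310
i=3: 6310 = 2·5^5 + 2·5^2 + 2·5 (b=5); 5→6: 2·6^6 + 2·6^2 + 2·6 = 93396; 93396−1 = 93395

6310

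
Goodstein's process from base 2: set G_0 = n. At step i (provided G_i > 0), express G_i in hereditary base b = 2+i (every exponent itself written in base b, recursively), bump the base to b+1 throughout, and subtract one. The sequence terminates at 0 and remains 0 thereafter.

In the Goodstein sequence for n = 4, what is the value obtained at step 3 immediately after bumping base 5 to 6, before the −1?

[0] 4 ≡ 2^2 (base 2). Lift 3: 27. −1: 26.
[1] 26 ≡ 2·3^2 + 2·3 + 2 (base 3). Lift 4: 42. −1: 41.
[2] 41 ≡ 2·4^2 + 2·4 + 1 (base 4). Lift 5: 61. −1: 60.
[3] 60 ≡ 2·5^2 + 2·5 (base 5). Lift 6: 84. −1: 83.

84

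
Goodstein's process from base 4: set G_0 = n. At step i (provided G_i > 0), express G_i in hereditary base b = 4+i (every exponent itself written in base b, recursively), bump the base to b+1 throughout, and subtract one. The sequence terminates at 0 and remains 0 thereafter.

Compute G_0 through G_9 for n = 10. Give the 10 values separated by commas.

10, 11, 12, 13, 13, 13, 13, 13, 13, 13

base 4: 10 = 2·4 + 2; at 5: 2·5 + 2 = 12; next = 11
base 5: 11 = 2·5 + 1; at 6: 2·6 + 1 = 13; next = 12
base 6: 12 = 2·6; at 7: 2·7 = 14; next = 13
base 7: 13 = 7 + 6; at 8: 8 + 6 = 14; next = 13
base 8: 13 = 8 + 5; at 9: 9 + 5 = 14; next = 13
base 9: 13 = 9 + 4; at 10: 10 + 4 = 14; next = 13
base 10: 13 = 10 + 3; at 11: 11 + 3 = 14; next = 13
base 11: 13 = 11 + 2; at 12: 12 + 2 = 14; next = 13
base 12: 13 = 12 + 1; at 13: 13 + 1 = 14; next = 13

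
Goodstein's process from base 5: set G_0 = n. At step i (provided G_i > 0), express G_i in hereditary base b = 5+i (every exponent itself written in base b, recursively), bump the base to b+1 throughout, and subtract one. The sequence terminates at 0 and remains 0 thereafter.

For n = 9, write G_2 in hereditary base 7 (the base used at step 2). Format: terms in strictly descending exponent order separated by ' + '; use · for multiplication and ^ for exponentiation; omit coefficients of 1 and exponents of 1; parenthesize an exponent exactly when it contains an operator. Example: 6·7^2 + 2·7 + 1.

G_0=9  [base 5] 5 + 4  →[5↦6]→  6 + 4 = 10  −1 ⇒ G_1=9
G_1=9  [base 6] 6 + 3  →[6↦7]→  7 + 3 = 10  −1 ⇒ G_2=9
G_2=9  [base 7] 7 + 2  →[7↦8]→  8 + 2 = 10  −1 ⇒ G_3=9

7 + 2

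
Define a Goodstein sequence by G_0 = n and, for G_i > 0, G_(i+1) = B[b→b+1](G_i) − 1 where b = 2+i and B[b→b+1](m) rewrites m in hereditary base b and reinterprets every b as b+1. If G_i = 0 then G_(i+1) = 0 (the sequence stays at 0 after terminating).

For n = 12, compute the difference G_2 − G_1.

(0) 12|_2 = 2^(2 + 1) + 2^2 ↦ 3^(3 + 1) + 3^3|_3 = 108 ⇒ 107
(1) 107|_3 = 3^(3 + 1) + 2·3^2 + 2·3 + 2 ↦ 4^(4 + 1) + 2·4^2 + 2·4 + 2|_4 = 1066 ⇒ 1065

958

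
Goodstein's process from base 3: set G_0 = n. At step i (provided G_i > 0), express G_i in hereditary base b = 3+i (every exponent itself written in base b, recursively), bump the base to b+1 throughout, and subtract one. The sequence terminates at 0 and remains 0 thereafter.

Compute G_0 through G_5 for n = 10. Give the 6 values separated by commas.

10, 16, 24, 27, 30, 33

i=0: 10 = 3^2 + 1 (b=3); 3→4: 4^2 + 1 = 17; 17−1 = 16
i=1: 16 = 4^2 (b=4); 4→5: 5^2 = 25; 25−1 = 24
i=2: 24 = 4·5 + 4 (b=5); 5→6: 4·6 + 4 = 28; 28−1 = 27
i=3: 27 = 4·6 + 3 (b=6); 6→7: 4·7 + 3 = 31; 31−1 = 30
i=4: 30 = 4·7 + 2 (b=7); 7→8: 4·8 + 2 = 34; 34−1 = 33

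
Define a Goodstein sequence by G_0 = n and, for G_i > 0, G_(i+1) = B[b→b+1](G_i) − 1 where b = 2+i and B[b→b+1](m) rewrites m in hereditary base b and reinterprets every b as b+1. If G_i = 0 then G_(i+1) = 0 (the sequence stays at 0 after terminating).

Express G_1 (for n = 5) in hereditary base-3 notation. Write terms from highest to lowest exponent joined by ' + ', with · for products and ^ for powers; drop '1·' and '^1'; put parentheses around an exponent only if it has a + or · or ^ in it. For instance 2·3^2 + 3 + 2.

3^3

G_0 = 5. HB_2(5) = 2^2 + 1. Bump = 28. G_1 = 27.
G_1 = 27. HB_3(27) = 3^3. Bump = 256. G_2 = 255.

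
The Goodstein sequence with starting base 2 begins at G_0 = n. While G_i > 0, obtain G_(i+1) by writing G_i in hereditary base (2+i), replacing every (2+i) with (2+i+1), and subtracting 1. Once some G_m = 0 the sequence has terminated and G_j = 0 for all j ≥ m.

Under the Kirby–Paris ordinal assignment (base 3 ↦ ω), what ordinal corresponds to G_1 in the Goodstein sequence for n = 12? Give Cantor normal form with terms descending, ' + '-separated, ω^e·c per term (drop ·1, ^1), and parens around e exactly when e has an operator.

ω^(ω + 1) + ω^2·2 + ω·2 + 2

G_0=12  [base 2] 2^(2 + 1) + 2^2  →[2↦3]→  3^(3 + 1) + 3^3 = 108  −1 ⇒ G_1=107
G_1=107  [base 3] 3^(3 + 1) + 2·3^2 + 2·3 + 2  →[3↦4]→  4^(4 + 1) + 2·4^2 + 2·4 + 2 = 1066  −1 ⇒ G_2=1065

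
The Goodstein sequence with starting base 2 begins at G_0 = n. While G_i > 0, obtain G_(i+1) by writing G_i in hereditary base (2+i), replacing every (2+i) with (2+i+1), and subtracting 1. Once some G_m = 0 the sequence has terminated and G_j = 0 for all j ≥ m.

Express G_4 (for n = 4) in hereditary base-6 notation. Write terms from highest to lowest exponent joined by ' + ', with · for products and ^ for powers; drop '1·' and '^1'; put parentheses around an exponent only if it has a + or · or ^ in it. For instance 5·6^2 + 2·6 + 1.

(0) 4|_2 = 2^2 ↦ 3^3|_3 = 27 ⇒ 26
(1) 26|_3 = 2·3^2 + 2·3 + 2 ↦ 2·4^2 + 2·4 + 2|_4 = 42 ⇒ 41
(2) 41|_4 = 2·4^2 + 2·4 + 1 ↦ 2·5^2 + 2·5 + 1|_5 = 61 ⇒ 60
(3) 60|_5 = 2·5^2 + 2·5 ↦ 2·6^2 + 2·6|_6 = 84 ⇒ 83
(4) 83|_6 = 2·6^2 + 6 + 5 ↦ 2·7^2 + 7 + 5|_7 = 110 ⇒ 109

2·6^2 + 6 + 5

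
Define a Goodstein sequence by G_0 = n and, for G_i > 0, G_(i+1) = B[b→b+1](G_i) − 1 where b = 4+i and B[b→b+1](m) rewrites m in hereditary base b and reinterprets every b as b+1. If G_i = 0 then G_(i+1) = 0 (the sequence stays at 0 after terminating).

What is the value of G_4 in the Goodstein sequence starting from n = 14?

(0) 14|_4 = 3·4 + 2 ↦ 3·5 + 2|_5 = 17 ⇒ 16
(1) 16|_5 = 3·5 + 1 ↦ 3·6 + 1|_6 = 19 ⇒ 18
(2) 18|_6 = 3·6 ↦ 3·7|_7 = 21 ⇒ 20
(3) 20|_7 = 2·7 + 6 ↦ 2·8 + 6|_8 = 22 ⇒ 21
(4) 21|_8 = 2·8 + 5 ↦ 2·9 + 5|_9 = 23 ⇒ 22

21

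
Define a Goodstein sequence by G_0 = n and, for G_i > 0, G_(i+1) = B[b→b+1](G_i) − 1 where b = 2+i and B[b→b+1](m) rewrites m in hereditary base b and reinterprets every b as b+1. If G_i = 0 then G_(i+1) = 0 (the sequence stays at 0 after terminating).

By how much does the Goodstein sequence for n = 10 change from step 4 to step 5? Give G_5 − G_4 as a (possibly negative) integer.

step 0: 10 = 2^(2 + 1) + 2; sub 3 for 2: 3^(3 + 1) + 3; = 84; G_1 = 84−1 = 83
step 1: 83 = 3^(3 + 1) + 2; sub 4 for 3: 4^(4 + 1) + 2; = 1026; G_2 = 1026−1 = 1025
step 2: 1025 = 4^(4 + 1) + 1; sub 5 for 4: 5^(5 + 1) + 1; = 15626; G_3 = 15626−1 = 15625
step 3: 15625 = 5^(5 + 1); sub 6 for 5: 6^(6 + 1); = 279936; G_4 = 279936−1 = 279935
step 4: 279935 = 5·6^6 + 5·6^5 + 5·6^4 + 5·6^3 + 5·6^2 + 5·6 + 5; sub 7 for 6: 5·7^7 + 5·7^5 + 5·7^4 + 5·7^3 + 5·7^2 + 5·7 + 5; = 4215755; G_5 = 4215755−1 = 4215754

3935819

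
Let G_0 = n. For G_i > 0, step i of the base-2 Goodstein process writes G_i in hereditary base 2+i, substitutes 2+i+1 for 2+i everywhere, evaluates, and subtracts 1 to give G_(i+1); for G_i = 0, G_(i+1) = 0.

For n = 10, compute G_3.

15625

step 0: 10 = 2^(2 + 1) + 2; sub 3 for 2: 3^(3 + 1) + 3; = 84; G_1 = 84−1 = 83
step 1: 83 = 3^(3 + 1) + 2; sub 4 for 3: 4^(4 + 1) + 2; = 1026; G_2 = 1026−1 = 1025
step 2: 1025 = 4^(4 + 1) + 1; sub 5 for 4: 5^(5 + 1) + 1; = 15626; G_3 = 15626−1 = 15625
step 3: 15625 = 5^(5 + 1); sub 6 for 5: 6^(6 + 1); = 279936; G_4 = 279936−1 = 279935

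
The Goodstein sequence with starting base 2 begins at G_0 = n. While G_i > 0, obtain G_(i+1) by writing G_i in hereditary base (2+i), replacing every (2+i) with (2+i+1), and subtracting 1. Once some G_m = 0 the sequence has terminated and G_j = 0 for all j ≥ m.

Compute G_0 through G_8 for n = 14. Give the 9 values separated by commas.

14, 110, 1281, 18750, 326591, 5862840, 134404971, 3487116548, 100000555551

[0] 14 ≡ 2^(2 + 1) + 2^2 + 2 (base 2). Lift 3: 111. −1: 110.
[1] 110 ≡ 3^(3 + 1) + 3^3 + 2 (base 3). Lift 4: 1282. −1: 1281.
[2] 1281 ≡ 4^(4 + 1) + 4^4 + 1 (base 4). Lift 5: 18751. −1: 18750.
[3] 18750 ≡ 5^(5 + 1) + 5^5 (base 5). Lift 6: 326592. −1: 326591.
[4] 326591 ≡ 6^(6 + 1) + 5·6^5 + 5·6^4 + 5·6^3 + 5·6^2 + 5·6 + 5 (base 6). Lift 7: 5862841. −1: 5862840.
[5] 5862840 ≡ 7^(7 + 1) + 5·7^5 + 5·7^4 + 5·7^3 + 5·7^2 + 5·7 + 4 (base 7). Lift 8: 134404972. −1: 134404971.
[6] 134404971 ≡ 8^(8 + 1) + 5·8^5 + 5·8^4 + 5·8^3 + 5·8^2 + 5·8 + 3 (base 8). Lift 9: 3487116549. −1: 3487116548.
[7] 3487116548 ≡ 9^(9 + 1) + 5·9^5 + 5·9^4 + 5·9^3 + 5·9^2 + 5·9 + 2 (base 9). Lift 10: 100000555552. −1: 100000555551.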